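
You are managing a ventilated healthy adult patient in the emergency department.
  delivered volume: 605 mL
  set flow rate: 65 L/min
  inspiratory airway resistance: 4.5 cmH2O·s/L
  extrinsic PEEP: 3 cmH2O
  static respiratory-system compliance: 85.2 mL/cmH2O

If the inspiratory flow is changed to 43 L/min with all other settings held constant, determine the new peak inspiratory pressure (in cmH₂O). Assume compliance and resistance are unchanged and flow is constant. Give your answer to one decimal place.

13.3

Flow: 65 L/min ÷ 60 = 1.0833 L/s.
New flow: 43 L/min ÷ 60 = 0.7167 L/s.
PIP = Vt/C + R·V̇ + PEEP (constant-flow equation of motion).
Only the resistive term changes: ΔPIP = R × ΔV̇ = 4.5 × (0.7167 − 1.0833) = 4.5 × -0.3666 = -1.65 cmH2O.
Original PIP = 605/85.2 + 4.5×1.0833 + 3 = 14.976 cmH2O; new PIP = 14.976 + (-1.65) = 13.326 cmH2O.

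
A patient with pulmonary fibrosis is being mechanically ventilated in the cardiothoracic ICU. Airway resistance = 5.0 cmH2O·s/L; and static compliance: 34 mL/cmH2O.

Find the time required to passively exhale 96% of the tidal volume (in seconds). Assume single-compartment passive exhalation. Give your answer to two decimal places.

τ = R × C = 5.0 × 34 mL/cmH2O = 5.0 × 0.034 L/cmH2O = 0.17 s.
Exhaled fraction f = 1 − e^(−t/τ) → t = −τ·ln(1 − f) = −0.17·ln(0.04) = 0.5472 s.

0.55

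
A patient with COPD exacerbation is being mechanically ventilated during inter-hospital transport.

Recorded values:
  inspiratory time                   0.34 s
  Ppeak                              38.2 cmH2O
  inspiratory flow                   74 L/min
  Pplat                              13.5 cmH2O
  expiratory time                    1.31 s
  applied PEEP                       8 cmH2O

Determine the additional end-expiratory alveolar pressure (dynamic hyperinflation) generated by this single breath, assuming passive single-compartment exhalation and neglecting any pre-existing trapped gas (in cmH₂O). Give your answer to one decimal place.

Flow: 74 L/min ÷ 60 = 1.2333 L/s.
Vt = flow × Ti = 1.2333 L/s × 0.34 s × 1000 mL/L = 419.32 mL.
R = (PIP − Pplat)/V̇ = (38.2 − 13.5) / 1.2333 = 24.7/1.2333 = 20.028 cmH2O·s/L.
C = Vt/(Pplat − PEEP) = 419.32 / (13.5 − 8) = 419.32/5.5 = 76.24 mL/cmH2O.
τ = R × C = 20.028 × 0.07624 L/cmH2O = 1.527 s.
Fraction remaining = e^(−Te/τ) = e^(−1.31/1.527) = 0.4241; trapped volume = 419.32 × 0.4241 = 177.83 mL.
Additional alveolar pressure from trapping ≈ V_trapped / C = 177.83 / 76.24 = 2.333 cmH2O.

2.3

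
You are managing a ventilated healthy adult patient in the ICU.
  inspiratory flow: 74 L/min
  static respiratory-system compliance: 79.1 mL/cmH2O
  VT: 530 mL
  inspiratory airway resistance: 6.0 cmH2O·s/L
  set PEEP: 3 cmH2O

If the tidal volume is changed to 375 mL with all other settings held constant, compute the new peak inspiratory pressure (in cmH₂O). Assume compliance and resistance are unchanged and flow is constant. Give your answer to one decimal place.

Flow: 74 L/min ÷ 60 = 1.2333 L/s.
PIP = Vt/C + R·V̇ + PEEP (constant-flow equation of motion).
Only the elastic term changes: ΔPIP = ΔVt / C = (375 − 530) / 79.1 = -1.96 cmH2O.
Original PIP = 530/79.1 + 6.0×1.2333 + 3 = 17.1 cmH2O; new PIP = 17.1 + (-1.96) = 15.14 cmH2O.

15.1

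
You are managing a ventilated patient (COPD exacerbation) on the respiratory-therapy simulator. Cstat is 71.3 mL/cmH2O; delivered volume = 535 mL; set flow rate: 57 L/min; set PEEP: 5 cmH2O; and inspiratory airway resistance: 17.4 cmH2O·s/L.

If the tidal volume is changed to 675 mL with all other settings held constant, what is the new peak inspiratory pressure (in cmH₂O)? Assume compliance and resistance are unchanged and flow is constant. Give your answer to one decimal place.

31.0

Flow: 57 L/min ÷ 60 = 0.95 L/s.
PIP = Vt/C + R·V̇ + PEEP (constant-flow equation of motion).
Only the elastic term changes: ΔPIP = ΔVt / C = (675 − 535) / 71.3 = 1.964 cmH2O.
Original PIP = 535/71.3 + 17.4×0.95 + 5 = 29.034 cmH2O; new PIP = 29.034 + (1.964) = 30.998 cmH2O.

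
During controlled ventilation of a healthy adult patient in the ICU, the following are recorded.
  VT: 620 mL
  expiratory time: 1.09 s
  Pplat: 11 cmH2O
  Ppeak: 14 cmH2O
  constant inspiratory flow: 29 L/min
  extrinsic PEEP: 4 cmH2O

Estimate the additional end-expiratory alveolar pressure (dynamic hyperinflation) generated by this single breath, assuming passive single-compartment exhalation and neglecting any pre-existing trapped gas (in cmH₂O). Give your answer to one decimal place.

1.0

Flow: 29 L/min ÷ 60 = 0.4833 L/s.
R = (PIP − Pplat)/V̇ = (14 − 11) / 0.4833 = 3.0/0.4833 = 6.207 cmH2O·s/L.
C = Vt/(Pplat − PEEP) = 620.0 / (11 − 4) = 620.0/7.0 = 88.571 mL/cmH2O.
τ = R × C = 6.207 × 0.08857 L/cmH2O = 0.5498 s.
Fraction remaining = e^(−Te/τ) = e^(−1.09/0.5498) = 0.1377; trapped volume = 620.0 × 0.1377 = 85.374 mL.
Additional alveolar pressure from trapping ≈ V_trapped / C = 85.374 / 88.571 = 0.9639 cmH2O.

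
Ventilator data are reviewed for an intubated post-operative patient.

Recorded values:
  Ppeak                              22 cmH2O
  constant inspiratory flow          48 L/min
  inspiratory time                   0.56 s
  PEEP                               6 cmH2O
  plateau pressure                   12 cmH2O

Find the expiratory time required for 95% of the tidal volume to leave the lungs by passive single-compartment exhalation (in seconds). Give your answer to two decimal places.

2.80

Flow: 48 L/min ÷ 60 = 0.8 L/s.
Vt = flow × Ti = 0.8 L/s × 0.56 s × 1000 mL/L = 448.0 mL.
R = (PIP − Pplat)/V̇ = (22 − 12) / 0.8 = 10.0/0.8 = 12.5 cmH2O·s/L.
C = Vt/(Pplat − PEEP) = 448.0 / (12 − 6) = 448.0/6.0 = 74.667 mL/cmH2O.
τ = R × C = 12.5 × 0.07467 L/cmH2O = 0.9334 s.
t = −τ·ln(1 − 0.95) = −0.9334·ln(0.05) = 2.796 s.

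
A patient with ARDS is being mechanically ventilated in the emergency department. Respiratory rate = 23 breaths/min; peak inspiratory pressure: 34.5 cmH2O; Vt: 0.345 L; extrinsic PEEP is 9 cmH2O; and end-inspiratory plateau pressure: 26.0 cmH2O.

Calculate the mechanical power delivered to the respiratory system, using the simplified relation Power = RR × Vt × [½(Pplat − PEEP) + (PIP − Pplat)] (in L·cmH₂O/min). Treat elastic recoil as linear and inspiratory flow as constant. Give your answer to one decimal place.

134.9

Per-breath work = Vt × [½(Pplat−PEEP) + (PIP−Pplat)] = 0.345 × [0.5×17.0 + 8.5] = 0.345 × 17.0 = 5.865 L·cmH2O.
Power = 23 × 5.865 = 134.9 L·cmH2O/min.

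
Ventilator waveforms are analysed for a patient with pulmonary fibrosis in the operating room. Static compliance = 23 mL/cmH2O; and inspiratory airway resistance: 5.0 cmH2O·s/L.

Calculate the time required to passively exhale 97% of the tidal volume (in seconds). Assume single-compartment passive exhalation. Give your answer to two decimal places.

τ = R × C = 5.0 × 23 mL/cmH2O = 5.0 × 0.023 L/cmH2O = 0.115 s.
Exhaled fraction f = 1 − e^(−t/τ) → t = −τ·ln(1 − f) = −0.115·ln(0.03) = 0.4033 s.

0.40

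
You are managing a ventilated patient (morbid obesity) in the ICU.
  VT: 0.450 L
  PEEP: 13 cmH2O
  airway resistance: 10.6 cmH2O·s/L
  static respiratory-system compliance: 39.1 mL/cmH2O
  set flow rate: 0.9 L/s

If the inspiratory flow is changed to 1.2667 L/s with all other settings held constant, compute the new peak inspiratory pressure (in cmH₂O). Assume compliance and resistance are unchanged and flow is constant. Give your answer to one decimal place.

37.9

PIP = Vt/C + R·V̇ + PEEP (constant-flow equation of motion).
Only the resistive term changes: ΔPIP = R × ΔV̇ = 10.6 × (1.2667 − 0.9) = 10.6 × 0.3667 = 3.887 cmH2O.
Original PIP = 450/39.1 + 10.6×0.9 + 13 = 34.049 cmH2O; new PIP = 34.049 + (3.887) = 37.936 cmH2O.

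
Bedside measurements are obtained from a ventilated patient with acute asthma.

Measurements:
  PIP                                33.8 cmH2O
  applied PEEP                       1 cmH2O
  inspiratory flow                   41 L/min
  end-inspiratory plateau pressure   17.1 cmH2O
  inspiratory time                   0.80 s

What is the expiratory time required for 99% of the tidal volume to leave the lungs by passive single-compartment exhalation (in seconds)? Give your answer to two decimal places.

Flow: 41 L/min ÷ 60 = 0.6833 L/s.
Vt = flow × Ti = 0.6833 L/s × 0.80 s × 1000 mL/L = 546.64 mL.
R = (PIP − Pplat)/V̇ = (33.8 − 17.1) / 0.6833 = 16.7/0.6833 = 24.44 cmH2O·s/L.
C = Vt/(Pplat − PEEP) = 546.64 / (17.1 − 1) = 546.64/16.1 = 33.953 mL/cmH2O.
τ = R × C = 24.44 × 0.03395 L/cmH2O = 0.8297 s.
t = −τ·ln(1 − 0.99) = −0.8297·ln(0.01) = 3.821 s.

3.82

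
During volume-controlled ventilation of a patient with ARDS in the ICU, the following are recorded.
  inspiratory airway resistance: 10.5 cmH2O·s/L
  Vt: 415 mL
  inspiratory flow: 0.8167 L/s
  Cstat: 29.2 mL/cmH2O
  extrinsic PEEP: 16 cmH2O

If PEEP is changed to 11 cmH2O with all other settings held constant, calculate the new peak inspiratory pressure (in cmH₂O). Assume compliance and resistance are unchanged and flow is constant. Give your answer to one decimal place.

PIP = Vt/C + R·V̇ + PEEP (constant-flow equation of motion).
Only the baseline term changes: ΔPIP = ΔPEEP = 11 − 16 = -5.0 cmH2O.
Original PIP = 415/29.2 + 10.5×0.8167 + 16 = 38.788 cmH2O; new PIP = 38.788 + (-5.0) = 33.788 cmH2O.

33.8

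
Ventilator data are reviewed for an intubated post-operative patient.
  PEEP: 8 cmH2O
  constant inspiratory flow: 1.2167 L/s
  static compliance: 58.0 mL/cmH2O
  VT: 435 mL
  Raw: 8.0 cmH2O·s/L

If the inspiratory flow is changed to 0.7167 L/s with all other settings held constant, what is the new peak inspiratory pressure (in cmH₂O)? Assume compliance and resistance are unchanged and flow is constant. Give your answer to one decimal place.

21.2

PIP = Vt/C + R·V̇ + PEEP (constant-flow equation of motion).
Only the resistive term changes: ΔPIP = R × ΔV̇ = 8.0 × (0.7167 − 1.2167) = 8.0 × -0.5 = -4.0 cmH2O.
Original PIP = 435/58.0 + 8.0×1.2167 + 8 = 25.234 cmH2O; new PIP = 25.234 + (-4.0) = 21.234 cmH2O.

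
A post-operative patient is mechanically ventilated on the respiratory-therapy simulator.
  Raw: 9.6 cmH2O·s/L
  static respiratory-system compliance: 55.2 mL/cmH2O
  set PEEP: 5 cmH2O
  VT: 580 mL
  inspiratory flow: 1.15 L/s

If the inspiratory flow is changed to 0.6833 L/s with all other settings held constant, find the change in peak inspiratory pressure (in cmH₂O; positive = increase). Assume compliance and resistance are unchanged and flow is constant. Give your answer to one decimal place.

PIP = Vt/C + R·V̇ + PEEP (constant-flow equation of motion).
Only the resistive term changes: ΔPIP = R × ΔV̇ = 9.6 × (0.6833 − 1.15) = 9.6 × -0.4667 = -4.48 cmH2O.

-4.5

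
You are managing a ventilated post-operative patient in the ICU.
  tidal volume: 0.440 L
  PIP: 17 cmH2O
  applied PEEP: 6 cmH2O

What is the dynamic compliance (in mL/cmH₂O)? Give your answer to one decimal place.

Dynamic compliance = Vt / (PIP − PEEP) = 440 / (17 − 6) = 440 / 11.0 = 40.0 mL/cmH2O.

40.0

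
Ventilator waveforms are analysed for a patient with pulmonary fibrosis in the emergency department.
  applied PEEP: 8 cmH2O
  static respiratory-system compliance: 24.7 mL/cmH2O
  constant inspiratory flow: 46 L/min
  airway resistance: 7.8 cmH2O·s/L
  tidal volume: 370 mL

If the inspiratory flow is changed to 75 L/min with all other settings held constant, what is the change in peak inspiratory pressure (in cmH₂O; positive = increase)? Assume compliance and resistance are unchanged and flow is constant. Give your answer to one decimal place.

3.8

Flow: 46 L/min ÷ 60 = 0.7667 L/s.
New flow: 75 L/min ÷ 60 = 1.25 L/s.
PIP = Vt/C + R·V̇ + PEEP (constant-flow equation of motion).
Only the resistive term changes: ΔPIP = R × ΔV̇ = 7.8 × (1.25 − 0.7667) = 7.8 × 0.4833 = 3.77 cmH2O.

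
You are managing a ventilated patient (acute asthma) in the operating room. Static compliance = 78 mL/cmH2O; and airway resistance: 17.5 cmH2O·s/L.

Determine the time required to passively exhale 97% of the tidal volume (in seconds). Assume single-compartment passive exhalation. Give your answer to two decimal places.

4.79

τ = R × C = 17.5 × 78 mL/cmH2O = 17.5 × 0.078 L/cmH2O = 1.365 s.
Exhaled fraction f = 1 − e^(−t/τ) → t = −τ·ln(1 − f) = −1.365·ln(0.03) = 4.786 s.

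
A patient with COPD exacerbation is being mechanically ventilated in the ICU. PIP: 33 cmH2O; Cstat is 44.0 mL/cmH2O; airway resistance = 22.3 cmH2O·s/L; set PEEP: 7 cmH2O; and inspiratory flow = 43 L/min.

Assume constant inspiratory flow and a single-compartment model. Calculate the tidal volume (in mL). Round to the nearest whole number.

Flow: 43 L/min ÷ 60 = 0.7167 L/s.
Equation of motion (constant flow): PIP = Vt/C + R·V̇ + PEEP.
Vt/C = PIP − R·V̇ − PEEP = 33 − 15.982 − 7 = 10.018 cmH2O.
Vt = C × 10.018 = 44.0 × 10.018 = 440.79 mL.

441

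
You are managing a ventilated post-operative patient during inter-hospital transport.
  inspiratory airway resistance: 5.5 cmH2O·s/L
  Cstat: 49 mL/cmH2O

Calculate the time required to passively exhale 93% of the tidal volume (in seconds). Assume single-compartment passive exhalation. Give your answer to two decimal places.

τ = R × C = 5.5 × 49 mL/cmH2O = 5.5 × 0.049 L/cmH2O = 0.2695 s.
Exhaled fraction f = 1 − e^(−t/τ) → t = −τ·ln(1 − f) = −0.2695·ln(0.07) = 0.7167 s.

0.72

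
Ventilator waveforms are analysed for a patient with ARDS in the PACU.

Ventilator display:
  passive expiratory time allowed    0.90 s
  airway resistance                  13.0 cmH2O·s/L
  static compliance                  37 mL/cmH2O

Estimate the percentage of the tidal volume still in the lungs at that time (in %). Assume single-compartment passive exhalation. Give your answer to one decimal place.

τ = R × C = 13.0 × 37 mL/cmH2O = 13.0 × 0.037 L/cmH2O = 0.481 s.
Passive exhalation: V(t)/V₀ = e^(−t/τ) = e^(−0.90/0.481) = 0.154.
Fraction remaining = 0.154 → 15.4%.

15.4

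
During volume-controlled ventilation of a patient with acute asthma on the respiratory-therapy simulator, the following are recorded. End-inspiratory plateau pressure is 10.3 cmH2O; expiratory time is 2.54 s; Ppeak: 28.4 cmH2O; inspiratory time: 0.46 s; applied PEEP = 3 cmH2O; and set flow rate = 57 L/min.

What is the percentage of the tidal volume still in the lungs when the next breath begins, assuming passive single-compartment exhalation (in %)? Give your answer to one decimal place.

Flow: 57 L/min ÷ 60 = 0.95 L/s.
Vt = flow × Ti = 0.95 L/s × 0.46 s × 1000 mL/L = 437.0 mL.
R = (PIP − Pplat)/V̇ = (28.4 − 10.3) / 0.95 = 18.1/0.95 = 19.053 cmH2O·s/L.
C = Vt/(Pplat − PEEP) = 437.0 / (10.3 − 3) = 437.0/7.3 = 59.863 mL/cmH2O.
τ = R × C = 19.053 × 0.05986 L/cmH2O = 1.141 s.
Fraction remaining at end-expiration = e^(−Te/τ) = e^(−2.54/1.141) = 0.1079 → 10.79%.

10.8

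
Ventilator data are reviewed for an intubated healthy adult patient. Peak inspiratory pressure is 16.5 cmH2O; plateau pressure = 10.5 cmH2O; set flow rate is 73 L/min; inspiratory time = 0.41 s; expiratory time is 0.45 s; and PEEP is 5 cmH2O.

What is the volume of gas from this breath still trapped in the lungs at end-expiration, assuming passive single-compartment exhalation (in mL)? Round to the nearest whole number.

Flow: 73 L/min ÷ 60 = 1.2167 L/s.
Vt = flow × Ti = 1.2167 L/s × 0.41 s × 1000 mL/L = 498.85 mL.
R = (PIP − Pplat)/V̇ = (16.5 − 10.5) / 1.2167 = 6.0/1.2167 = 4.931 cmH2O·s/L.
C = Vt/(Pplat − PEEP) = 498.85 / (10.5 − 5) = 498.85/5.5 = 90.7 mL/cmH2O.
τ = R × C = 4.931 × 0.0907 L/cmH2O = 0.4472 s.
Fraction remaining = e^(−Te/τ) = e^(−0.45/0.4472) = 0.3656.
Trapped volume = 498.85 × 0.3656 = 182.38 mL.

182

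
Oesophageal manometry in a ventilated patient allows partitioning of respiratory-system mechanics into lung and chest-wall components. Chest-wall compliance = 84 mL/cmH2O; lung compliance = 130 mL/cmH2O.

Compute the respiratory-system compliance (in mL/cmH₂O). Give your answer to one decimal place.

Lung and chest wall are elastances in series: 1/Crs = 1/CL + 1/Ccw.
1/Crs = 1/130 + 1/84 = 0.0196.
Crs = 51.02 mL/cmH2O.

51.0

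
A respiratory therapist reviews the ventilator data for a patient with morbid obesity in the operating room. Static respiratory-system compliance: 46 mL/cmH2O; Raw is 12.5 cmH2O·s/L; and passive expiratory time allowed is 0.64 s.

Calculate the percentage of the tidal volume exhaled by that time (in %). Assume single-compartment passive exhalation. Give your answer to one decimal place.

τ = R × C = 12.5 × 46 mL/cmH2O = 12.5 × 0.046 L/cmH2O = 0.575 s.
Passive exhalation: V(t)/V₀ = e^(−t/τ) = e^(−0.64/0.575) = 0.3286.
Fraction exhaled = 1 − 0.3286 = 0.6714 → 67.14%.

67.1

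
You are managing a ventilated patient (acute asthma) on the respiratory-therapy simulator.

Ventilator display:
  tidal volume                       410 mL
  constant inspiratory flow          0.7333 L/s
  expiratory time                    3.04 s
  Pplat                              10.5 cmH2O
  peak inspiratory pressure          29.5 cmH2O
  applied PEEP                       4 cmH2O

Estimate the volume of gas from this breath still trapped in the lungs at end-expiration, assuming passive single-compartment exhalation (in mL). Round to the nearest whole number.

R = (PIP − Pplat)/V̇ = (29.5 − 10.5) / 0.7333 = 19.0/0.7333 = 25.91 cmH2O·s/L.
C = Vt/(Pplat − PEEP) = 410.0 / (10.5 − 4) = 410.0/6.5 = 63.077 mL/cmH2O.
τ = R × C = 25.91 × 0.06308 L/cmH2O = 1.634 s.
Fraction remaining = e^(−Te/τ) = e^(−3.04/1.634) = 0.1556.
Trapped volume = 410.0 × 0.1556 = 63.796 mL.

64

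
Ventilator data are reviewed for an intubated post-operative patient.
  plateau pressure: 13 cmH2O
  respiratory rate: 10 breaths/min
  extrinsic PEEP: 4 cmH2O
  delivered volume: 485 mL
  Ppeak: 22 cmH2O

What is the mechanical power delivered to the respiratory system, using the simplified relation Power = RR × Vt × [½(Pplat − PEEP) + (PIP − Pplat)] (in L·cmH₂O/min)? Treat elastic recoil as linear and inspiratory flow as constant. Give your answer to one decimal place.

Per-breath work = Vt × [½(Pplat−PEEP) + (PIP−Pplat)] = 0.485 × [0.5×9.0 + 9.0] = 0.485 × 13.5 = 6.548 L·cmH2O.
Power = 10 × 6.548 = 65.48 L·cmH2O/min.

65.5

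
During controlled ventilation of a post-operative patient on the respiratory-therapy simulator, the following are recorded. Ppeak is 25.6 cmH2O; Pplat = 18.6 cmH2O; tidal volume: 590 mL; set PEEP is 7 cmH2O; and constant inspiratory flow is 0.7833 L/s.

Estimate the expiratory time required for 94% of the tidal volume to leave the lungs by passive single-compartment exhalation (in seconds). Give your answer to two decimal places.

R = (PIP − Pplat)/V̇ = (25.6 − 18.6) / 0.7833 = 7.0/0.7833 = 8.937 cmH2O·s/L.
C = Vt/(Pplat − PEEP) = 590.0 / (18.6 − 7) = 590.0/11.6 = 50.862 mL/cmH2O.
τ = R × C = 8.937 × 0.05086 L/cmH2O = 0.4545 s.
t = −τ·ln(1 − 0.94) = −0.4545·ln(0.06) = 1.279 s.

1.28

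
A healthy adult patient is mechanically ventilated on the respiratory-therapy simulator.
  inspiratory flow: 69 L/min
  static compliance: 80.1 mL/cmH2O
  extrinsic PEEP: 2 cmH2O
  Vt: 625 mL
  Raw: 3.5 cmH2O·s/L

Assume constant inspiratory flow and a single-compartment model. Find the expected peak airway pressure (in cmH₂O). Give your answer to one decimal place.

13.8

Flow: 69 L/min ÷ 60 = 1.15 L/s.
Equation of motion (constant flow): PIP = Vt/C + R·V̇ + PEEP.
PIP = 625/80.1 + 3.5×1.15 + 2 = 7.803 + 4.025 + 2 = 13.828 cmH2O.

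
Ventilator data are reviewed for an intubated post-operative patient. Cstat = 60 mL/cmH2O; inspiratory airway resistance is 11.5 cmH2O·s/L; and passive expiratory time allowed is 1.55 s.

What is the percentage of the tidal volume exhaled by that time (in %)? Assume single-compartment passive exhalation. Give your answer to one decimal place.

89.4

τ = R × C = 11.5 × 60 mL/cmH2O = 11.5 × 0.060 L/cmH2O = 0.69 s.
Passive exhalation: V(t)/V₀ = e^(−t/τ) = e^(−1.55/0.69) = 0.1058.
Fraction exhaled = 1 − 0.1058 = 0.8942 → 89.42%.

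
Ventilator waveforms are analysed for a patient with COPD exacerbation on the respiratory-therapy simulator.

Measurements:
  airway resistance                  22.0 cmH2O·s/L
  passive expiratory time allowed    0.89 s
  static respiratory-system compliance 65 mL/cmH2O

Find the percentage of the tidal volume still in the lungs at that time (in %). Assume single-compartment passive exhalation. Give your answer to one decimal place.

53.7

τ = R × C = 22.0 × 65 mL/cmH2O = 22.0 × 0.065 L/cmH2O = 1.43 s.
Passive exhalation: V(t)/V₀ = e^(−t/τ) = e^(−0.89/1.43) = 0.5367.
Fraction remaining = 0.5367 → 53.67%.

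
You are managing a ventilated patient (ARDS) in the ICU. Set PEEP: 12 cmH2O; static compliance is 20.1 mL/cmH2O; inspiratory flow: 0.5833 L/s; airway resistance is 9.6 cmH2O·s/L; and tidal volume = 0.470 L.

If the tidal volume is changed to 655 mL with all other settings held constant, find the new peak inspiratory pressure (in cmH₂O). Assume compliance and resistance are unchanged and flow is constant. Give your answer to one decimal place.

PIP = Vt/C + R·V̇ + PEEP (constant-flow equation of motion).
Only the elastic term changes: ΔPIP = ΔVt / C = (655 − 470) / 20.1 = 9.204 cmH2O.
Original PIP = 470/20.1 + 9.6×0.5833 + 12 = 40.983 cmH2O; new PIP = 40.983 + (9.204) = 50.187 cmH2O.

50.2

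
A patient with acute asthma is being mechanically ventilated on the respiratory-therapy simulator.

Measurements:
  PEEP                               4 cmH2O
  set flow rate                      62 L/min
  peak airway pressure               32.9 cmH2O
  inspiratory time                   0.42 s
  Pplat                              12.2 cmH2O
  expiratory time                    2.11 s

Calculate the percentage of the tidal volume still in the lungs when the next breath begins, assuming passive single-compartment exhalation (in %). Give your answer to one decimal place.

13.7

Flow: 62 L/min ÷ 60 = 1.0333 L/s.
Vt = flow × Ti = 1.0333 L/s × 0.42 s × 1000 mL/L = 433.99 mL.
R = (PIP − Pplat)/V̇ = (32.9 − 12.2) / 1.0333 = 20.7/1.0333 = 20.033 cmH2O·s/L.
C = Vt/(Pplat − PEEP) = 433.99 / (12.2 − 4) = 433.99/8.2 = 52.926 mL/cmH2O.
τ = R × C = 20.033 × 0.05293 L/cmH2O = 1.06 s.
Fraction remaining at end-expiration = e^(−Te/τ) = e^(−2.11/1.06) = 0.1366 → 13.66%.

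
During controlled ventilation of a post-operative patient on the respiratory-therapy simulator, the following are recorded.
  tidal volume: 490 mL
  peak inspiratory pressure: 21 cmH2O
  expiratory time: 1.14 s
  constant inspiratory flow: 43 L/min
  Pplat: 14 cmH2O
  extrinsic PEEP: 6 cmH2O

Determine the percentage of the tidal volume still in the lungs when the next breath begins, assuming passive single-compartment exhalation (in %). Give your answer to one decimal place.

14.9

Flow: 43 L/min ÷ 60 = 0.7167 L/s.
R = (PIP − Pplat)/V̇ = (21 − 14) / 0.7167 = 7.0/0.7167 = 9.767 cmH2O·s/L.
C = Vt/(Pplat − PEEP) = 490.0 / (14 − 6) = 490.0/8.0 = 61.25 mL/cmH2O.
τ = R × C = 9.767 × 0.06125 L/cmH2O = 0.5982 s.
Fraction remaining at end-expiration = e^(−Te/τ) = e^(−1.14/0.5982) = 0.1487 → 14.87%.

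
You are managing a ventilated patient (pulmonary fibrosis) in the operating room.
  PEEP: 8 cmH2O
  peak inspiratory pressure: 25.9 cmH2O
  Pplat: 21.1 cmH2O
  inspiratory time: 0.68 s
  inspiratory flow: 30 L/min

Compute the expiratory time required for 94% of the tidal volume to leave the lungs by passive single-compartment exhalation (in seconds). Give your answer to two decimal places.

Flow: 30 L/min ÷ 60 = 0.5 L/s.
Vt = flow × Ti = 0.5 L/s × 0.68 s × 1000 mL/L = 340.0 mL.
R = (PIP − Pplat)/V̇ = (25.9 − 21.1) / 0.5 = 4.8/0.5 = 9.6 cmH2O·s/L.
C = Vt/(Pplat − PEEP) = 340.0 / (21.1 − 8) = 340.0/13.1 = 25.954 mL/cmH2O.
τ = R × C = 9.6 × 0.02595 L/cmH2O = 0.2491 s.
t = −τ·ln(1 − 0.94) = −0.2491·ln(0.06) = 0.7008 s.

0.70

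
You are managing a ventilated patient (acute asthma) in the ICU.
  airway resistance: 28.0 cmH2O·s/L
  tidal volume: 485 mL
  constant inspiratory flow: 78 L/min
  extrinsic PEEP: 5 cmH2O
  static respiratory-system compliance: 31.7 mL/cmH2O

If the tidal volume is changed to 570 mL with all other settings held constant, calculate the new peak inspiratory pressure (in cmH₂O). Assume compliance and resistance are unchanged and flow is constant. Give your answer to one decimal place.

59.4

Flow: 78 L/min ÷ 60 = 1.3 L/s.
PIP = Vt/C + R·V̇ + PEEP (constant-flow equation of motion).
Only the elastic term changes: ΔPIP = ΔVt / C = (570 − 485) / 31.7 = 2.681 cmH2O.
Original PIP = 485/31.7 + 28.0×1.3 + 5 = 56.7 cmH2O; new PIP = 56.7 + (2.681) = 59.381 cmH2O.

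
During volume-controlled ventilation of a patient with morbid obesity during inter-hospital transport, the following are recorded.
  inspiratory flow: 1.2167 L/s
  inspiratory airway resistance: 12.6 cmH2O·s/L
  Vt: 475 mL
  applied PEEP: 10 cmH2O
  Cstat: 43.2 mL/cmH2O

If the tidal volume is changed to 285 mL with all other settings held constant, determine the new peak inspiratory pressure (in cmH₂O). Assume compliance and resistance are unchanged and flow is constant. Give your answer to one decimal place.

PIP = Vt/C + R·V̇ + PEEP (constant-flow equation of motion).
Only the elastic term changes: ΔPIP = ΔVt / C = (285 − 475) / 43.2 = -4.398 cmH2O.
Original PIP = 475/43.2 + 12.6×1.2167 + 10 = 36.326 cmH2O; new PIP = 36.326 + (-4.398) = 31.928 cmH2O.

31.9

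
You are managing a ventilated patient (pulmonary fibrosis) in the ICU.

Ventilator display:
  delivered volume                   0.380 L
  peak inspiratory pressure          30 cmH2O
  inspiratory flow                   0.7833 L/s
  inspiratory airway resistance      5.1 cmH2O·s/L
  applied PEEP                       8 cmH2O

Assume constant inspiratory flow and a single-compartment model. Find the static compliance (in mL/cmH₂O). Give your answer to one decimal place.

Equation of motion (constant flow): PIP = Vt/C + R·V̇ + PEEP.
Vt/C = PIP − R·V̇ − PEEP = 30 − 5.1×0.7833 − 8 = 30 − 3.995 − 8 = 18.005 cmH2O.
C = Vt / 18.005 = 380 / 18.005 = 21.105 mL/cmH2O.

21.1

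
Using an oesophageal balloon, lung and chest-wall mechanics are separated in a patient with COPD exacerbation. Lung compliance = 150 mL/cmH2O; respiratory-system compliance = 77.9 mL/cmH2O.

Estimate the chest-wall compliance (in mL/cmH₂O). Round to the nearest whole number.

1/Ccw = 1/Crs − 1/CL.
1/Ccw = 1/77.9 − 1/150 = 0.00617.
Ccw = 162.07 mL/cmH2O.

162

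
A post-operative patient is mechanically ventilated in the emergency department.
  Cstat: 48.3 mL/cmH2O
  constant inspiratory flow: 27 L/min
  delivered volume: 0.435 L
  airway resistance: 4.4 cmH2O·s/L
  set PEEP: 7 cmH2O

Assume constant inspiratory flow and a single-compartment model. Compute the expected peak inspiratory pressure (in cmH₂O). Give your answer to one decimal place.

Flow: 27 L/min ÷ 60 = 0.45 L/s.
Equation of motion (constant flow): PIP = Vt/C + R·V̇ + PEEP.
PIP = 435/48.3 + 4.4×0.45 + 7 = 9.006 + 1.98 + 7 = 17.986 cmH2O.

18.0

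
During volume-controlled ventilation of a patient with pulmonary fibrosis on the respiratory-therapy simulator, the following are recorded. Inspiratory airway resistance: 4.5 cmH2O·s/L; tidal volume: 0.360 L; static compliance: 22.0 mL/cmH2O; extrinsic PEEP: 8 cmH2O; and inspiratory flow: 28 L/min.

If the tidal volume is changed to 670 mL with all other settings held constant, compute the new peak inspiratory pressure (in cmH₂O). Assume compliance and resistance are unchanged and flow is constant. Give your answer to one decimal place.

Flow: 28 L/min ÷ 60 = 0.4667 L/s.
PIP = Vt/C + R·V̇ + PEEP (constant-flow equation of motion).
Only the elastic term changes: ΔPIP = ΔVt / C = (670 − 360) / 22.0 = 14.091 cmH2O.
Original PIP = 360/22.0 + 4.5×0.4667 + 8 = 26.464 cmH2O; new PIP = 26.464 + (14.091) = 40.555 cmH2O.

40.6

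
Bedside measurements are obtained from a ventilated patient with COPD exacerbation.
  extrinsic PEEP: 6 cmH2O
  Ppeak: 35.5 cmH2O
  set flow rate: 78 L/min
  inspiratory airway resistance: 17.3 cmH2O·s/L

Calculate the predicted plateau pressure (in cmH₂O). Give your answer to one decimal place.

Flow: 78 L/min ÷ 60 = 1.3 L/s.
Pplat = PIP − Raw × flow = 35.5 − 17.3 × 1.3 = 35.5 − 22.49 = 13.01 cmH2O.

13.0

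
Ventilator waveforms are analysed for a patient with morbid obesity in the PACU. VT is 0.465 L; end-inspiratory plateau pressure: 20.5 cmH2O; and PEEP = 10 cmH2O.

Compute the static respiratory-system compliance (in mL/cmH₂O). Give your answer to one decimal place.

Cstat = Vt / (Pplat − PEEP) = 465 / (20.5 − 10) = 465 / 10.5 = 44.286 mL/cmH2O.

44.3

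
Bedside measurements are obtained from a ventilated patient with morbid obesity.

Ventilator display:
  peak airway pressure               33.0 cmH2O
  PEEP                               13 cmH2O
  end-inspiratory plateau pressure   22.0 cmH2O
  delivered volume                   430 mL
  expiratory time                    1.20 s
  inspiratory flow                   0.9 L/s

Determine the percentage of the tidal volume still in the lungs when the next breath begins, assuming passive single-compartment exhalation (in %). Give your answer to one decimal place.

12.8

R = (PIP − Pplat)/V̇ = (33.0 − 22.0) / 0.9 = 11.0/0.9 = 12.222 cmH2O·s/L.
C = Vt/(Pplat − PEEP) = 430.0 / (22.0 − 13) = 430.0/9.0 = 47.778 mL/cmH2O.
τ = R × C = 12.222 × 0.04778 L/cmH2O = 0.584 s.
Fraction remaining at end-expiration = e^(−Te/τ) = e^(−1.20/0.584) = 0.1281 → 12.81%.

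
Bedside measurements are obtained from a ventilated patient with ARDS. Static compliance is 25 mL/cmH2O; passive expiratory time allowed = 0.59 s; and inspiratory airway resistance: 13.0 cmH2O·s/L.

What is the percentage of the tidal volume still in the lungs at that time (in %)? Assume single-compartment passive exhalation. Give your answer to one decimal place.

τ = R × C = 13.0 × 25 mL/cmH2O = 13.0 × 0.025 L/cmH2O = 0.325 s.
Passive exhalation: V(t)/V₀ = e^(−t/τ) = e^(−0.59/0.325) = 0.1628.
Fraction remaining = 0.1628 → 16.28%.

16.3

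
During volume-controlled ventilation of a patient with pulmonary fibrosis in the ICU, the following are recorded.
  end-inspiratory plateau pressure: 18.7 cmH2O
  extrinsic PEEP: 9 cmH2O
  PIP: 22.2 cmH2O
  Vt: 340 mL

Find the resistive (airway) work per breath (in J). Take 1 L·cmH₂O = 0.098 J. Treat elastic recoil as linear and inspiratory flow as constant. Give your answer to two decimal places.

0.12

With constant inspiratory flow the resistive pressure is constant at PIP − Pplat = 22.2 − 18.7 = 3.5 cmH2O, so resistive work = 3.5 × 0.340 = 1.19 L·cmH2O.
× 0.098 J/(L·cmH2O) → 0.1166 J.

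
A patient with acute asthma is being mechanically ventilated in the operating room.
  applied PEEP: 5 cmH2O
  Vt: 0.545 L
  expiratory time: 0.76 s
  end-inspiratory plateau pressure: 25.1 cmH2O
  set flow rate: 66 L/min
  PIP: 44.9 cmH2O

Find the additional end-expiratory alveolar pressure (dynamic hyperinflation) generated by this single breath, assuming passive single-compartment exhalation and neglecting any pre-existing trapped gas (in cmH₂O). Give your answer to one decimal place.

Flow: 66 L/min ÷ 60 = 1.1 L/s.
R = (PIP − Pplat)/V̇ = (44.9 − 25.1) / 1.1 = 19.8/1.1 = 18.0 cmH2O·s/L.
C = Vt/(Pplat − PEEP) = 545.0 / (25.1 − 5) = 545.0/20.1 = 27.114 mL/cmH2O.
τ = R × C = 18.0 × 0.02711 L/cmH2O = 0.488 s.
Fraction remaining = e^(−Te/τ) = e^(−0.76/0.488) = 0.2107; trapped volume = 545.0 × 0.2107 = 114.83 mL.
Additional alveolar pressure from trapping ≈ V_trapped / C = 114.83 / 27.114 = 4.235 cmH2O.

4.2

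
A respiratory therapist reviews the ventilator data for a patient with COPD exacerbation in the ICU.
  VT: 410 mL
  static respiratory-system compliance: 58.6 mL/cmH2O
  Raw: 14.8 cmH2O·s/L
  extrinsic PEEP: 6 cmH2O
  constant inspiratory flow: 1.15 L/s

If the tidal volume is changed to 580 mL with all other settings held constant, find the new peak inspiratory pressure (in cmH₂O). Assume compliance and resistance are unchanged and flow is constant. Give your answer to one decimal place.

32.9

PIP = Vt/C + R·V̇ + PEEP (constant-flow equation of motion).
Only the elastic term changes: ΔPIP = ΔVt / C = (580 − 410) / 58.6 = 2.901 cmH2O.
Original PIP = 410/58.6 + 14.8×1.15 + 6 = 30.017 cmH2O; new PIP = 30.017 + (2.901) = 32.918 cmH2O.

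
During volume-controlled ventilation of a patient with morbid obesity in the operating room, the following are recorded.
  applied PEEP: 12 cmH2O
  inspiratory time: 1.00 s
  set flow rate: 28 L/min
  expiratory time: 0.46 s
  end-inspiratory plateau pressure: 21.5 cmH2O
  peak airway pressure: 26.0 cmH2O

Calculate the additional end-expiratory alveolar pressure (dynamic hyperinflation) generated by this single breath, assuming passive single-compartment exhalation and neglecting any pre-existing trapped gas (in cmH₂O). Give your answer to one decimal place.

3.6

Flow: 28 L/min ÷ 60 = 0.4667 L/s.
Vt = flow × Ti = 0.4667 L/s × 1.00 s × 1000 mL/L = 466.7 mL.
R = (PIP − Pplat)/V̇ = (26.0 − 21.5) / 0.4667 = 4.5/0.4667 = 9.642 cmH2O·s/L.
C = Vt/(Pplat − PEEP) = 466.7 / (21.5 − 12) = 466.7/9.5 = 49.126 mL/cmH2O.
τ = R × C = 9.642 × 0.04913 L/cmH2O = 0.4737 s.
Fraction remaining = e^(−Te/τ) = e^(−0.46/0.4737) = 0.3787; trapped volume = 466.7 × 0.3787 = 176.74 mL.
Additional alveolar pressure from trapping ≈ V_trapped / C = 176.74 / 49.126 = 3.598 cmH2O.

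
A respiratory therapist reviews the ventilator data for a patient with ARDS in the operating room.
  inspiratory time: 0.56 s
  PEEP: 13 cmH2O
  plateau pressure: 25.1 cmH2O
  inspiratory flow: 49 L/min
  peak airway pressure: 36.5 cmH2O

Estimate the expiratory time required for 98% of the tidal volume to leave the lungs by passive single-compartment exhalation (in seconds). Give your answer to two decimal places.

2.06

Flow: 49 L/min ÷ 60 = 0.8167 L/s.
Vt = flow × Ti = 0.8167 L/s × 0.56 s × 1000 mL/L = 457.35 mL.
R = (PIP − Pplat)/V̇ = (36.5 − 25.1) / 0.8167 = 11.4/0.8167 = 13.959 cmH2O·s/L.
C = Vt/(Pplat − PEEP) = 457.35 / (25.1 − 13) = 457.35/12.1 = 37.798 mL/cmH2O.
τ = R × C = 13.959 × 0.0378 L/cmH2O = 0.5277 s.
t = −τ·ln(1 − 0.98) = −0.5277·ln(0.02) = 2.064 s.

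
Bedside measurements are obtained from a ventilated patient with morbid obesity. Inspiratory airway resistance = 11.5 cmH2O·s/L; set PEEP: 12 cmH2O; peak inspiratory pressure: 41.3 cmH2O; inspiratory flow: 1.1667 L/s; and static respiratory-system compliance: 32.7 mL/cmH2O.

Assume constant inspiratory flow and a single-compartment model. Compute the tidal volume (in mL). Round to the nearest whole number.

Equation of motion (constant flow): PIP = Vt/C + R·V̇ + PEEP.
Vt/C = PIP − R·V̇ − PEEP = 41.3 − 13.417 − 12 = 15.883 cmH2O.
Vt = C × 15.883 = 32.7 × 15.883 = 519.37 mL.

519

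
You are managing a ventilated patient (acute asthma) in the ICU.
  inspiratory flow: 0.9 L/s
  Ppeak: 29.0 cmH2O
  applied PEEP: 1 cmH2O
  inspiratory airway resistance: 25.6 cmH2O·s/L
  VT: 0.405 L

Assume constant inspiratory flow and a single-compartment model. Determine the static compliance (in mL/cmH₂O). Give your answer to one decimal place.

Equation of motion (constant flow): PIP = Vt/C + R·V̇ + PEEP.
Vt/C = PIP − R·V̇ − PEEP = 29.0 − 25.6×0.9 − 1 = 29.0 − 23.04 − 1 = 4.96 cmH2O.
C = Vt / 4.96 = 405 / 4.96 = 81.653 mL/cmH2O.

81.7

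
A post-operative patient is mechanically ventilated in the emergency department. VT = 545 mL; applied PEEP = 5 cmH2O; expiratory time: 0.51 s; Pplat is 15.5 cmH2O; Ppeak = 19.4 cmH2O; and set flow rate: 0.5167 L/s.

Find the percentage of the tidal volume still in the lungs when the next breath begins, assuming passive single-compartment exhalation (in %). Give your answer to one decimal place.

27.2

R = (PIP − Pplat)/V̇ = (19.4 − 15.5) / 0.5167 = 3.9/0.5167 = 7.548 cmH2O·s/L.
C = Vt/(Pplat − PEEP) = 545.0 / (15.5 − 5) = 545.0/10.5 = 51.905 mL/cmH2O.
τ = R × C = 7.548 × 0.05191 L/cmH2O = 0.3918 s.
Fraction remaining at end-expiration = e^(−Te/τ) = e^(−0.51/0.3918) = 0.2721 → 27.21%.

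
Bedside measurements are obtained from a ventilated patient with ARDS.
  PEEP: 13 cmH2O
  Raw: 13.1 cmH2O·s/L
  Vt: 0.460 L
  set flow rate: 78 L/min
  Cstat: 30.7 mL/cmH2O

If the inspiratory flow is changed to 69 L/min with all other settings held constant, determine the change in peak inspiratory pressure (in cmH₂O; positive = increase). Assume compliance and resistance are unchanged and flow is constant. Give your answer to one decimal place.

-2.0

Flow: 78 L/min ÷ 60 = 1.3 L/s.
New flow: 69 L/min ÷ 60 = 1.15 L/s.
PIP = Vt/C + R·V̇ + PEEP (constant-flow equation of motion).
Only the resistive term changes: ΔPIP = R × ΔV̇ = 13.1 × (1.15 − 1.3) = 13.1 × -0.15 = -1.965 cmH2O.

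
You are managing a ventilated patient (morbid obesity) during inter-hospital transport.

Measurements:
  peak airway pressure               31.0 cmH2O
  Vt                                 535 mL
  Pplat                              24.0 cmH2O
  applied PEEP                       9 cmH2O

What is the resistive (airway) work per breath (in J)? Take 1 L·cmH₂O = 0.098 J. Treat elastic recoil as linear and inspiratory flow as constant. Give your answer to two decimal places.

0.37

With constant inspiratory flow the resistive pressure is constant at PIP − Pplat = 31.0 − 24.0 = 7.0 cmH2O, so resistive work = 7.0 × 0.535 = 3.745 L·cmH2O.
× 0.098 J/(L·cmH2O) → 0.367 J.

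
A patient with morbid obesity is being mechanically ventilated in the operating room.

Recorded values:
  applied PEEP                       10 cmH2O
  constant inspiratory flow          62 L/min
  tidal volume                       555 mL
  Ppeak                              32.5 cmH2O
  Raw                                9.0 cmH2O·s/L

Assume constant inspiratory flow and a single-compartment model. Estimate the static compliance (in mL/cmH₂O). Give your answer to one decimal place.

Flow: 62 L/min ÷ 60 = 1.0333 L/s.
Equation of motion (constant flow): PIP = Vt/C + R·V̇ + PEEP.
Vt/C = PIP − R·V̇ − PEEP = 32.5 − 9.0×1.0333 − 10 = 32.5 − 9.3 − 10 = 13.2 cmH2O.
C = Vt / 13.2 = 555 / 13.2 = 42.045 mL/cmH2O.

42.0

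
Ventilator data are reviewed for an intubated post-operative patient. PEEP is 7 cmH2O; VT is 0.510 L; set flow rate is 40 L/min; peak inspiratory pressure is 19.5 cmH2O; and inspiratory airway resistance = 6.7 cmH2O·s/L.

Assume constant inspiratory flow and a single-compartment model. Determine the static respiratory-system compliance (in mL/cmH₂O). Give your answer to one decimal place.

63.5

Flow: 40 L/min ÷ 60 = 0.6667 L/s.
Equation of motion (constant flow): PIP = Vt/C + R·V̇ + PEEP.
Vt/C = PIP − R·V̇ − PEEP = 19.5 − 6.7×0.6667 − 7 = 19.5 − 4.467 − 7 = 8.033 cmH2O.
C = Vt / 8.033 = 510 / 8.033 = 63.488 mL/cmH2O.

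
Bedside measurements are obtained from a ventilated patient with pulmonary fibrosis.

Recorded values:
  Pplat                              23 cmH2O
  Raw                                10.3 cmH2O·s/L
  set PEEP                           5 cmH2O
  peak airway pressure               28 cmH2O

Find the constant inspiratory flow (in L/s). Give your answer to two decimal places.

flow = (PIP − Pplat) / Raw = 5.0 / 10.3 = 0.4854 L/s.

0.49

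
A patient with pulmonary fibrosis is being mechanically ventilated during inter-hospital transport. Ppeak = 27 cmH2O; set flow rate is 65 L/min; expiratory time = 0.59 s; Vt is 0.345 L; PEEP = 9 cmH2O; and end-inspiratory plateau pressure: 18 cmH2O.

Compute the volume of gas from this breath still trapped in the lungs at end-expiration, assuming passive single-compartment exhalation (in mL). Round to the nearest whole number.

Flow: 65 L/min ÷ 60 = 1.0833 L/s.
R = (PIP − Pplat)/V̇ = (27 − 18) / 1.0833 = 9.0/1.0833 = 8.308 cmH2O·s/L.
C = Vt/(Pplat − PEEP) = 345.0 / (18 − 9) = 345.0/9.0 = 38.333 mL/cmH2O.
τ = R × C = 8.308 × 0.03833 L/cmH2O = 0.3184 s.
Fraction remaining = e^(−Te/τ) = e^(−0.59/0.3184) = 0.1568.
Trapped volume = 345.0 × 0.1568 = 54.096 mL.

54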